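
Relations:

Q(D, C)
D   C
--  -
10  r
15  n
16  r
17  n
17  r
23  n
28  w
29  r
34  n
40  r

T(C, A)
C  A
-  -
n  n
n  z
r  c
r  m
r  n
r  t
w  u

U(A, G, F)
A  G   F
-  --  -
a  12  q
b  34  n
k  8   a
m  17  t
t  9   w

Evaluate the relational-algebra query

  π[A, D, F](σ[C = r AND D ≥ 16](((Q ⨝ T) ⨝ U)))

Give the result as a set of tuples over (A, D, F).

{(m, 16, t), (m, 17, t), (m, 29, t), (m, 40, t), (t, 16, w), (t, 17, w), (t, 29, w), (t, 40, w)}

Joining Q and T on C yields {(10, r, c), (10, r, m), (10, r, n), (10, r, t), (15, n, n), (15, n, z), (16, r, c), (16, r, m), (16, r, n), (16, r, t), (17, n, n), (17, n, z), (17, r, c), (17, r, m), (17, r, n), (17, r, t), (23, n, n), (23, n, z), (28, w, u), (29, r, c), (29, r, m), (29, r, n), (29, r, t), (34, n, n), (34, n, z), (40, r, c), (40, r, m), (40, r, n), (40, r, t)}.
Joining (Q ⨝ T) and U on A yields {(10, r, m, 17, t), (10, r, t, 9, w), (16, r, m, 17, t), (16, r, t, 9, w), (17, r, m, 17, t), (17, r, t, 9, w), (29, r, m, 17, t), (29, r, t, 9, w), (40, r, m, 17, t), (40, r, t, 9, w)}.
σ[C = r AND D ≥ 16]: keep tuples satisfying C = r AND D ≥ 16 → {(16, r, m, 17, t), (16, r, t, 9, w), (17, r, m, 17, t), (17, r, t, 9, w), (29, r, m, 17, t), (29, r, t, 9, w), (40, r, m, 17, t), (40, r, t, 9, w)}
Keep only column(s) A, D, F: {(m, 16, t), (m, 17, t), (m, 29, t), (m, 40, t), (t, 16, w), (t, 17, w), (t, 29, w), (t, 40, w)}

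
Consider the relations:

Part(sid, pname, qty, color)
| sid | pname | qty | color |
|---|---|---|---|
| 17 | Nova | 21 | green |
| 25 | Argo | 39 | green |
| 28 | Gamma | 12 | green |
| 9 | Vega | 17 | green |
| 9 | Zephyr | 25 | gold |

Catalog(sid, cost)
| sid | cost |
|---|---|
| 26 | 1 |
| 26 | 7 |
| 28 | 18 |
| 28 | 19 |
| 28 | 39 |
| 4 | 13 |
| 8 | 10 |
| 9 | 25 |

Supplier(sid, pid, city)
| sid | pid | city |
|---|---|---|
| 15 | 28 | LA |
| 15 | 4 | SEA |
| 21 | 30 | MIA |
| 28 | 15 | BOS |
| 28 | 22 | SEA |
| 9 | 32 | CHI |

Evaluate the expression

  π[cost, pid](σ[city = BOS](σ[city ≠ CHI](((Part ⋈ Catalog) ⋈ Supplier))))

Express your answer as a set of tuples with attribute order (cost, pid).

Part ⋈ Catalog (natural join on sid): {(28, Gamma, 12, green, 18), (28, Gamma, 12, green, 19), (28, Gamma, 12, green, 39), (9, Vega, 17, green, 25), (9, Zephyr, 25, gold, 25)}
(Part ⋈ Catalog) ⋈ Supplier (natural join on sid): {(28, Gamma, 12, green, 18, 15, BOS), (28, Gamma, 12, green, 18, 22, SEA), (28, Gamma, 12, green, 19, 15, BOS), (28, Gamma, 12, green, 19, 22, SEA), (28, Gamma, 12, green, 39, 15, BOS), (28, Gamma, 12, green, 39, 22, SEA), (9, Vega, 17, green, 25, 32, CHI), (9, Zephyr, 25, gold, 25, 32, CHI)}
Apply σ_{city ≠ CHI}; surviving tuples: {(28, Gamma, 12, green, 18, 15, BOS), (28, Gamma, 12, green, 18, 22, SEA), (28, Gamma, 12, green, 19, 15, BOS), (28, Gamma, 12, green, 19, 22, SEA), (28, Gamma, 12, green, 39, 15, BOS), (28, Gamma, 12, green, 39, 22, SEA)}
Apply σ_{city = BOS}; surviving tuples: {(28, Gamma, 12, green, 18, 15, BOS), (28, Gamma, 12, green, 19, 15, BOS), (28, Gamma, 12, green, 39, 15, BOS)}
Keep only column(s) cost, pid: {(18, 15), (19, 15), (39, 15)}

{(18, 15), (19, 15), (39, 15)}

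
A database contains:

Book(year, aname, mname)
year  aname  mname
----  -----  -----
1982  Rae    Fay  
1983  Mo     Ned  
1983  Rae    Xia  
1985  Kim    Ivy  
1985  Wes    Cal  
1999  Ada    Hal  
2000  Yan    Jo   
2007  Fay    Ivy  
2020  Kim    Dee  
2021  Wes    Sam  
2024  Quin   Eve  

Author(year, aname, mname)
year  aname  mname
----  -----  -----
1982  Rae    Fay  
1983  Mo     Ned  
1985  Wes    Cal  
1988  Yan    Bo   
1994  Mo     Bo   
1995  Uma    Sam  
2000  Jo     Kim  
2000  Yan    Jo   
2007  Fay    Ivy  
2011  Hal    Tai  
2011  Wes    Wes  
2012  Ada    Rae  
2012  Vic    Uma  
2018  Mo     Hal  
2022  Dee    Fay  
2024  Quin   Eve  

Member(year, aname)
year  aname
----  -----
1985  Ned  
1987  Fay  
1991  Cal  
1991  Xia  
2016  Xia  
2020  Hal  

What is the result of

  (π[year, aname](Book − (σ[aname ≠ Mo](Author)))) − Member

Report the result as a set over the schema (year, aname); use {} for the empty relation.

σ[aname ≠ Mo]: keep tuples satisfying aname ≠ Mo → {(1982, Rae, Fay), (1985, Wes, Cal), (1988, Yan, Bo), (1995, Uma, Sam), (2000, Jo, Kim), (2000, Yan, Jo), (2007, Fay, Ivy), (2011, Hal, Tai), (2011, Wes, Wes), (2012, Ada, Rae), (2012, Vic, Uma), (2022, Dee, Fay), (2024, Quin, Eve)}
Difference: {(1982, Rae, Fay), (1983, Mo, Ned), (1983, Rae, Xia), (1985, Kim, Ivy), (1985, Wes, Cal), (1999, Ada, Hal), (2000, Yan, Jo), (2007, Fay, Ivy), (2020, Kim, Dee), (2021, Wes, Sam), (2024, Quin, Eve)} with {(1982, Rae, Fay), (1985, Wes, Cal), (1988, Yan, Bo), (1995, Uma, Sam), (2000, Jo, Kim), (2000, Yan, Jo), (2007, Fay, Ivy), (2011, Hal, Tai), (2011, Wes, Wes), (2012, Ada, Rae), (2012, Vic, Uma), (2022, Dee, Fay), (2024, Quin, Eve)} → {(1983, Mo, Ned), (1983, Rae, Xia), (1985, Kim, Ivy), (1999, Ada, Hal), (2020, Kim, Dee), (2021, Wes, Sam)}
π[year, aname]: project onto (year, aname) → {(1983, Mo), (1983, Rae), (1985, Kim), (1999, Ada), (2020, Kim), (2021, Wes)}
Difference: {(1983, Mo), (1983, Rae), (1985, Kim), (1999, Ada), (2020, Kim), (2021, Wes)} with {(1985, Ned), (1987, Fay), (1991, Cal), (1991, Xia), (2016, Xia), (2020, Hal)} → {(1983, Mo), (1983, Rae), (1985, Kim), (1999, Ada), (2020, Kim), (2021, Wes)}

{(1983, Mo), (1983, Rae), (1985, Kim), (1999, Ada), (2020, Kim), (2021, Wes)}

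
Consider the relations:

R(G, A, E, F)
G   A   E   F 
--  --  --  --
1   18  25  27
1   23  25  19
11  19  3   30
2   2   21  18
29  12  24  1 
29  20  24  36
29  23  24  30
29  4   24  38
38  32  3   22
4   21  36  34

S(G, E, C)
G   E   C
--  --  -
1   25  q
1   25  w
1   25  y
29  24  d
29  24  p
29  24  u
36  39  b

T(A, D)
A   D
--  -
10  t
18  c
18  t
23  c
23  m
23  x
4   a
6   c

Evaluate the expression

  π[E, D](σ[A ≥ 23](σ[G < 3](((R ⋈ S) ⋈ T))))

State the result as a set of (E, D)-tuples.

{(25, c), (25, m), (25, x)}

Natural join on G, E: {(1, 18, 25, 27, q), (1, 18, 25, 27, w), (1, 18, 25, 27, y), (1, 23, 25, 19, q), (1, 23, 25, 19, w), (1, 23, 25, 19, y), (29, 12, 24, 1, d), (29, 12, 24, 1, p), (29, 12, 24, 1, u), (29, 20, 24, 36, d), (29, 20, 24, 36, p), (29, 20, 24, 36, u), (29, 23, 24, 30, d), (29, 23, 24, 30, p), (29, 23, 24, 30, u), (29, 4, 24, 38, d), (29, 4, 24, 38, p), (29, 4, 24, 38, u)}
Natural join on A: {(1, 18, 25, 27, q, c), (1, 18, 25, 27, q, t), (1, 18, 25, 27, w, c), (1, 18, 25, 27, w, t), (1, 18, 25, 27, y, c), (1, 18, 25, 27, y, t), (1, 23, 25, 19, q, c), (1, 23, 25, 19, q, m), (1, 23, 25, 19, q, x), (1, 23, 25, 19, w, c), (1, 23, 25, 19, w, m), (1, 23, 25, 19, w, x), (1, 23, 25, 19, y, c), (1, 23, 25, 19, y, m), (1, 23, 25, 19, y, x), (29, 23, 24, 30, d, c), (29, 23, 24, 30, d, m), (29, 23, 24, 30, d, x), (29, 23, 24, 30, p, c), (29, 23, 24, 30, p, m), (29, 23, 24, 30, p, x), (29, 23, 24, 30, u, c), (29, 23, 24, 30, u, m), (29, 23, 24, 30, u, x), (29, 4, 24, 38, d, a), (29, 4, 24, 38, p, a), (29, 4, 24, 38, u, a)}
σ[G < 3]: keep tuples satisfying G < 3 → {(1, 18, 25, 27, q, c), (1, 18, 25, 27, q, t), (1, 18, 25, 27, w, c), (1, 18, 25, 27, w, t), (1, 18, 25, 27, y, c), (1, 18, 25, 27, y, t), (1, 23, 25, 19, q, c), (1, 23, 25, 19, q, m), (1, 23, 25, 19, q, x), (1, 23, 25, 19, w, c), (1, 23, 25, 19, w, m), (1, 23, 25, 19, w, x), (1, 23, 25, 19, y, c), (1, 23, 25, 19, y, m), (1, 23, 25, 19, y, x)}
σ[A ≥ 23]: keep tuples satisfying A ≥ 23 → {(1, 23, 25, 19, q, c), (1, 23, 25, 19, q, m), (1, 23, 25, 19, q, x), (1, 23, 25, 19, w, c), (1, 23, 25, 19, w, m), (1, 23, 25, 19, w, x), (1, 23, 25, 19, y, c), (1, 23, 25, 19, y, m), (1, 23, 25, 19, y, x)}
Projecting to E, D (6 duplicate(s) eliminated): {(25, c), (25, m), (25, x)}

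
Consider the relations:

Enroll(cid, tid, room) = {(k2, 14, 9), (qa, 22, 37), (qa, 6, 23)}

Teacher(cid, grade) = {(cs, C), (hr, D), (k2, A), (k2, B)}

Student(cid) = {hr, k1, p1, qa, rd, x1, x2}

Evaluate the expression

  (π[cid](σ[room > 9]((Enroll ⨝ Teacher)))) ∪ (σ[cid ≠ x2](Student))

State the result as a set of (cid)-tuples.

Enroll ⋈ Teacher (natural join on cid): {(k2, 14, 9, A), (k2, 14, 9, B)}
σ[room > 9]: keep tuples satisfying room > 9 → {}
Projecting to cid: {}
σ[cid ≠ x2]: keep tuples satisfying cid ≠ x2 → {hr, k1, p1, qa, rd, x1}
Taking the union: {hr, k1, p1, qa, rd, x1}

{hr, k1, p1, qa, rd, x1}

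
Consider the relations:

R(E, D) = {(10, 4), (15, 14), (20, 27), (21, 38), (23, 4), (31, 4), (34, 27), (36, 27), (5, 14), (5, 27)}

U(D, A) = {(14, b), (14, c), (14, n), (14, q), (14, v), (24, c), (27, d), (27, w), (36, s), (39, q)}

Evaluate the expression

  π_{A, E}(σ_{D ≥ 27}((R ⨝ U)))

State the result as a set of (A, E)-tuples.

Joining R and U on D yields {(15, 14, b), (15, 14, c), (15, 14, n), (15, 14, q), (15, 14, v), (20, 27, d), (20, 27, w), (34, 27, d), (34, 27, w), (36, 27, d), (36, 27, w), (5, 14, b), (5, 14, c), (5, 14, n), (5, 14, q), (5, 14, v), (5, 27, d), (5, 27, w)}.
Selection D ≥ 27: {(20, 27, d), (20, 27, w), (34, 27, d), (34, 27, w), (36, 27, d), (36, 27, w), (5, 27, d), (5, 27, w)}
π_{A, E} gives {(d, 20), (d, 34), (d, 36), (d, 5), (w, 20), (w, 34), (w, 36), (w, 5)}.

{(d, 20), (d, 34), (d, 36), (d, 5), (w, 20), (w, 34), (w, 36), (w, 5)}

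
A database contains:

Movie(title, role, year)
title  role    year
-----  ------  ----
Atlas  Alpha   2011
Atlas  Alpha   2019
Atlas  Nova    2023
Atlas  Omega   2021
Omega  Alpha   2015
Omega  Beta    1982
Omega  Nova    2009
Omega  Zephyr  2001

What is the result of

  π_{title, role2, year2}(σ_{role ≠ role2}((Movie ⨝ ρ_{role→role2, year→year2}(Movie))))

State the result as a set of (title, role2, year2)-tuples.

ρ[role→role2, year→year2]: schema becomes (title, role2, year2); tuples unchanged.
Joining Movie and ρ_{role→role2, year→year2}(Movie) on title yields {(Atlas, Alpha, 2011, Alpha, 2011), (Atlas, Alpha, 2011, Alpha, 2019), (Atlas, Alpha, 2011, Nova, 2023), (Atlas, Alpha, 2011, Omega, 2021), (Atlas, Alpha, 2019, Alpha, 2011), (Atlas, Alpha, 2019, Alpha, 2019), (Atlas, Alpha, 2019, Nova, 2023), (Atlas, Alpha, 2019, Omega, 2021), (Atlas, Nova, 2023, Alpha, 2011), (Atlas, Nova, 2023, Alpha, 2019), (Atlas, Nova, 2023, Nova, 2023), (Atlas, Nova, 2023, Omega, 2021), (Atlas, Omega, 2021, Alpha, 2011), (Atlas, Omega, 2021, Alpha, 2019), (Atlas, Omega, 2021, Nova, 2023), (Atlas, Omega, 2021, Omega, 2021), (Omega, Alpha, 2015, Alpha, 2015), (Omega, Alpha, 2015, Beta, 1982), (Omega, Alpha, 2015, Nova, 2009), (Omega, Alpha, 2015, Zephyr, 2001), (Omega, Beta, 1982, Alpha, 2015), (Omega, Beta, 1982, Beta, 1982), (Omega, Beta, 1982, Nova, 2009), (Omega, Beta, 1982, Zephyr, 2001), (Omega, Nova, 2009, Alpha, 2015), (Omega, Nova, 2009, Beta, 1982), (Omega, Nova, 2009, Nova, 2009), (Omega, Nova, 2009, Zephyr, 2001), (Omega, Zephyr, 2001, Alpha, 2015), (Omega, Zephyr, 2001, Beta, 1982), (Omega, Zephyr, 2001, Nova, 2009), (Omega, Zephyr, 2001, Zephyr, 2001)}.
Filtering on role ≠ role2 leaves {(Atlas, Alpha, 2011, Nova, 2023), (Atlas, Alpha, 2011, Omega, 2021), (Atlas, Alpha, 2019, Nova, 2023), (Atlas, Alpha, 2019, Omega, 2021), (Atlas, Nova, 2023, Alpha, 2011), (Atlas, Nova, 2023, Alpha, 2019), (Atlas, Nova, 2023, Omega, 2021), (Atlas, Omega, 2021, Alpha, 2011), (Atlas, Omega, 2021, Alpha, 2019), (Atlas, Omega, 2021, Nova, 2023), (Omega, Alpha, 2015, Beta, 1982), (Omega, Alpha, 2015, Nova, 2009), (Omega, Alpha, 2015, Zephyr, 2001), (Omega, Beta, 1982, Alpha, 2015), (Omega, Beta, 1982, Nova, 2009), (Omega, Beta, 1982, Zephyr, 2001), (Omega, Nova, 2009, Alpha, 2015), (Omega, Nova, 2009, Beta, 1982), (Omega, Nova, 2009, Zephyr, 2001), (Omega, Zephyr, 2001, Alpha, 2015), (Omega, Zephyr, 2001, Beta, 1982), (Omega, Zephyr, 2001, Nova, 2009)}.
π[title, role2, year2]: project onto (title, role2, year2) (14 duplicate(s) eliminated) → {(Atlas, Alpha, 2011), (Atlas, Alpha, 2019), (Atlas, Nova, 2023), (Atlas, Omega, 2021), (Omega, Alpha, 2015), (Omega, Beta, 1982), (Omega, Nova, 2009), (Omega, Zephyr, 2001)}

{(Atlas, Alpha, 2011), (Atlas, Alpha, 2019), (Atlas, Nova, 2023), (Atlas, Omega, 2021), (Omega, Alpha, 2015), (Omega, Beta, 1982), (Omega, Nova, 2009), (Omega, Zephyr, 2001)}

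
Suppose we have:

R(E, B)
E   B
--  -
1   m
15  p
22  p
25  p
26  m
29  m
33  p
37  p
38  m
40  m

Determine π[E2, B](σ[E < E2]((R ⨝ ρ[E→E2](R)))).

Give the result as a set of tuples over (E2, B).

{(22, p), (25, p), (26, m), (29, m), (33, p), (37, p), (38, m), (40, m)}

ρ[E→E2]: schema becomes (E2, B); tuples unchanged.
R ⋈ ρ[E→E2](R) (natural join on B): {(1, m, 1), (1, m, 26), (1, m, 29), (1, m, 38), (1, m, 40), (15, p, 15), (15, p, 22), (15, p, 25), (15, p, 33), (15, p, 37), (22, p, 15), (22, p, 22), (22, p, 25), (22, p, 33), (22, p, 37), (25, p, 15), (25, p, 22), (25, p, 25), (25, p, 33), (25, p, 37), (26, m, 1), (26, m, 26), (26, m, 29), (26, m, 38), (26, m, 40), (29, m, 1), (29, m, 26), (29, m, 29), (29, m, 38), (29, m, 40), (33, p, 15), (33, p, 22), (33, p, 25), (33, p, 33), (33, p, 37), (37, p, 15), (37, p, 22), (37, p, 25), (37, p, 33), (37, p, 37), (38, m, 1), (38, m, 26), (38, m, 29), (38, m, 38), (38, m, 40), (40, m, 1), (40, m, 26), (40, m, 29), (40, m, 38), (40, m, 40)}
Apply σ_{E < E2}; surviving tuples: {(1, m, 26), (1, m, 29), (1, m, 38), (1, m, 40), (15, p, 22), (15, p, 25), (15, p, 33), (15, p, 37), (22, p, 25), (22, p, 33), (22, p, 37), (25, p, 33), (25, p, 37), (26, m, 29), (26, m, 38), (26, m, 40), (29, m, 38), (29, m, 40), (33, p, 37), (38, m, 40)}
Projecting to E2, B (12 duplicate(s) eliminated): {(22, p), (25, p), (26, m), (29, m), (33, p), (37, p), (38, m), (40, m)}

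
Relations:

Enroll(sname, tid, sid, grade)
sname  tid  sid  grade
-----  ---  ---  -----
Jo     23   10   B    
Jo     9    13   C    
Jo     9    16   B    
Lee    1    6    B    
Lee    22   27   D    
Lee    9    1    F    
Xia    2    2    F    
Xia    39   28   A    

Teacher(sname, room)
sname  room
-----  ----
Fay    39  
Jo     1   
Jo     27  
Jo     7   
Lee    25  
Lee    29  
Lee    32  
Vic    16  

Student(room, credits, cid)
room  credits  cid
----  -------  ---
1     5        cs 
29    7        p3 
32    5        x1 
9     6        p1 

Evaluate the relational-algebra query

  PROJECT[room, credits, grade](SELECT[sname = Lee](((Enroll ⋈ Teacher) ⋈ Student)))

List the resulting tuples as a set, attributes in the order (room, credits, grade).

Natural join on sname: {(Jo, 23, 10, B, 1), (Jo, 23, 10, B, 27), (Jo, 23, 10, B, 7), (Jo, 9, 13, C, 1), (Jo, 9, 13, C, 27), (Jo, 9, 13, C, 7), (Jo, 9, 16, B, 1), (Jo, 9, 16, B, 27), (Jo, 9, 16, B, 7), (Lee, 1, 6, B, 25), (Lee, 1, 6, B, 29), (Lee, 1, 6, B, 32), (Lee, 22, 27, D, 25), (Lee, 22, 27, D, 29), (Lee, 22, 27, D, 32), (Lee, 9, 1, F, 25), (Lee, 9, 1, F, 29), (Lee, 9, 1, F, 32)}
Natural join on room: {(Jo, 23, 10, B, 1, 5, cs), (Jo, 9, 13, C, 1, 5, cs), (Jo, 9, 16, B, 1, 5, cs), (Lee, 1, 6, B, 29, 7, p3), (Lee, 1, 6, B, 32, 5, x1), (Lee, 22, 27, D, 29, 7, p3), (Lee, 22, 27, D, 32, 5, x1), (Lee, 9, 1, F, 29, 7, p3), (Lee, 9, 1, F, 32, 5, x1)}
Apply σ_{sname = Lee}; surviving tuples: {(Lee, 1, 6, B, 29, 7, p3), (Lee, 1, 6, B, 32, 5, x1), (Lee, 22, 27, D, 29, 7, p3), (Lee, 22, 27, D, 32, 5, x1), (Lee, 9, 1, F, 29, 7, p3), (Lee, 9, 1, F, 32, 5, x1)}
Projecting to room, credits, grade: {(29, 7, B), (29, 7, D), (29, 7, F), (32, 5, B), (32, 5, D), (32, 5, F)}

{(29, 7, B), (29, 7, D), (29, 7, F), (32, 5, B), (32, 5, D), (32, 5, F)}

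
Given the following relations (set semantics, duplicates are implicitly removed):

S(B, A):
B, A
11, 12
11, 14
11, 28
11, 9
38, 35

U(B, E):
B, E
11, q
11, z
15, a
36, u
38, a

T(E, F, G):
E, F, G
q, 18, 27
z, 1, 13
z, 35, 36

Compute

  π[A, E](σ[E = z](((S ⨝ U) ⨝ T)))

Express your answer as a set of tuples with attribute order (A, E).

{(12, z), (14, z), (28, z), (9, z)}

S ⋈ U (natural join on B): {(11, 12, q), (11, 12, z), (11, 14, q), (11, 14, z), (11, 28, q), (11, 28, z), (11, 9, q), (11, 9, z), (38, 35, a)}
(S ⨝ U) ⋈ T (natural join on E): {(11, 12, q, 18, 27), (11, 12, z, 1, 13), (11, 12, z, 35, 36), (11, 14, q, 18, 27), (11, 14, z, 1, 13), (11, 14, z, 35, 36), (11, 28, q, 18, 27), (11, 28, z, 1, 13), (11, 28, z, 35, 36), (11, 9, q, 18, 27), (11, 9, z, 1, 13), (11, 9, z, 35, 36)}
Apply σ_{E = z}; surviving tuples: {(11, 12, z, 1, 13), (11, 12, z, 35, 36), (11, 14, z, 1, 13), (11, 14, z, 35, 36), (11, 28, z, 1, 13), (11, 28, z, 35, 36), (11, 9, z, 1, 13), (11, 9, z, 35, 36)}
Projecting to A, E (4 duplicate(s) eliminated): {(12, z), (14, z), (28, z), (9, z)}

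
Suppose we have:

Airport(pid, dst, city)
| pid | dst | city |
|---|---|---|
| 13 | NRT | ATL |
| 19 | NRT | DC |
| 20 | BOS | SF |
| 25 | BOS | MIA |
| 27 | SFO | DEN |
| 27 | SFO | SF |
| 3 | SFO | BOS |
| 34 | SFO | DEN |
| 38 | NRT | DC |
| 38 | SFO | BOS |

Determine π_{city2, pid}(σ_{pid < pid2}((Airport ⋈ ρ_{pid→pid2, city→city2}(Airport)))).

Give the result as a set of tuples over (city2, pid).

{(BOS, 27), (BOS, 3), (BOS, 34), (DC, 13), (DC, 19), (DEN, 27), (DEN, 3), (MIA, 20), (SF, 3)}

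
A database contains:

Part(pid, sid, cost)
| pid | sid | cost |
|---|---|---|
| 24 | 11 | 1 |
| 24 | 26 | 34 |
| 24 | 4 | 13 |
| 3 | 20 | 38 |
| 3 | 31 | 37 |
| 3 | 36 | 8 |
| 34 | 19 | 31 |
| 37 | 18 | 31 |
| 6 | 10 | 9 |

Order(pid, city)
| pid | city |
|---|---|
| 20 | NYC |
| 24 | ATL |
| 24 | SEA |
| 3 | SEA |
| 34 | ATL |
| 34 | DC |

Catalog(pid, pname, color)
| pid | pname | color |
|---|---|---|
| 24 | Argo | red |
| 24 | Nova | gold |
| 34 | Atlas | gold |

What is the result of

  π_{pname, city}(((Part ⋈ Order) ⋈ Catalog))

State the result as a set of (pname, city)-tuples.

Natural join on pid: {(24, 11, 1, ATL), (24, 11, 1, SEA), (24, 26, 34, ATL), (24, 26, 34, SEA), (24, 4, 13, ATL), (24, 4, 13, SEA), (3, 20, 38, SEA), (3, 31, 37, SEA), (3, 36, 8, SEA), (34, 19, 31, ATL), (34, 19, 31, DC)}
Natural join on pid: {(24, 11, 1, ATL, Argo, red), (24, 11, 1, ATL, Nova, gold), (24, 11, 1, SEA, Argo, red), (24, 11, 1, SEA, Nova, gold), (24, 26, 34, ATL, Argo, red), (24, 26, 34, ATL, Nova, gold), (24, 26, 34, SEA, Argo, red), (24, 26, 34, SEA, Nova, gold), (24, 4, 13, ATL, Argo, red), (24, 4, 13, ATL, Nova, gold), (24, 4, 13, SEA, Argo, red), (24, 4, 13, SEA, Nova, gold), (34, 19, 31, ATL, Atlas, gold), (34, 19, 31, DC, Atlas, gold)}
Projecting to pname, city (8 duplicate(s) eliminated): {(Argo, ATL), (Argo, SEA), (Atlas, ATL), (Atlas, DC), (Nova, ATL), (Nova, SEA)}

{(Argo, ATL), (Argo, SEA), (Atlas, ATL), (Atlas, DC), (Nova, ATL), (Nova, SEA)}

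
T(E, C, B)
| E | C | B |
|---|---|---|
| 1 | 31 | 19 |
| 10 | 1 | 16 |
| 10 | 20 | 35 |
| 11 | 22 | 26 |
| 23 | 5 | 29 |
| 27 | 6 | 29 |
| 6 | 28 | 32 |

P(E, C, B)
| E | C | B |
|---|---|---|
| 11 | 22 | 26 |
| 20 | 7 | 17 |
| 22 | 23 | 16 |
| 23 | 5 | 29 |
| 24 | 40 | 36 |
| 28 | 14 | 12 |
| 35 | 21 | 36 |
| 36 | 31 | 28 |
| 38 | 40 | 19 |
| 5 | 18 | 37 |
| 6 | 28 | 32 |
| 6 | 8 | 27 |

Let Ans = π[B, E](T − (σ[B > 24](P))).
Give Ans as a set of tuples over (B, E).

{(16, 10), (19, 1), (29, 27), (35, 10)}

Filtering on B > 24 leaves {(11, 22, 26), (23, 5, 29), (24, 40, 36), (35, 21, 36), (36, 31, 28), (5, 18, 37), (6, 28, 32), (6, 8, 27)}.
Taking the difference: {(1, 31, 19), (10, 1, 16), (10, 20, 35), (27, 6, 29)}
Projecting to B, E: {(16, 10), (19, 1), (29, 27), (35, 10)}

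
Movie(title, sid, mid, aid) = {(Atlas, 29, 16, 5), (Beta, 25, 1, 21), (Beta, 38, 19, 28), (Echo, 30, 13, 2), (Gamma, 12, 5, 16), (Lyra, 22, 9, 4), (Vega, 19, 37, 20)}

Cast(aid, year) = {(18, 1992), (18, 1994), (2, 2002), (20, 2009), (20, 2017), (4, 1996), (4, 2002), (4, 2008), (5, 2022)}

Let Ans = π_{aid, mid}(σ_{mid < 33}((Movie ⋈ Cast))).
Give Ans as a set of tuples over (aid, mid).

Natural join on aid: {(Atlas, 29, 16, 5, 2022), (Echo, 30, 13, 2, 2002), (Lyra, 22, 9, 4, 1996), (Lyra, 22, 9, 4, 2002), (Lyra, 22, 9, 4, 2008), (Vega, 19, 37, 20, 2009), (Vega, 19, 37, 20, 2017)}
Filtering on mid < 33 leaves {(Atlas, 29, 16, 5, 2022), (Echo, 30, 13, 2, 2002), (Lyra, 22, 9, 4, 1996), (Lyra, 22, 9, 4, 2002), (Lyra, 22, 9, 4, 2008)}.
Projecting to aid, mid (2 duplicate(s) eliminated): {(2, 13), (4, 9), (5, 16)}

{(2, 13), (4, 9), (5, 16)}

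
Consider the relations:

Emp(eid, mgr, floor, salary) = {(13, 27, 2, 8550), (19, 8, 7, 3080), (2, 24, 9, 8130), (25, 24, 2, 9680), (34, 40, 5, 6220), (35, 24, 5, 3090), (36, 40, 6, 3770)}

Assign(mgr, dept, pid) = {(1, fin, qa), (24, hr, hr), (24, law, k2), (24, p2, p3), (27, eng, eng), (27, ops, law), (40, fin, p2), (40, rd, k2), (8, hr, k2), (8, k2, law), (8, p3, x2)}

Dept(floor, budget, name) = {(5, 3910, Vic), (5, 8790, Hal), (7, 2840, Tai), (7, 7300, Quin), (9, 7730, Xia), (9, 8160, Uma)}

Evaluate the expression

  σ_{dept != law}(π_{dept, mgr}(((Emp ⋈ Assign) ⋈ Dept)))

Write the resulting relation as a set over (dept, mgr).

Natural join on mgr: {(13, 27, 2, 8550, eng, eng), (13, 27, 2, 8550, ops, law), (19, 8, 7, 3080, hr, k2), (19, 8, 7, 3080, k2, law), (19, 8, 7, 3080, p3, x2), (2, 24, 9, 8130, hr, hr), (2, 24, 9, 8130, law, k2), (2, 24, 9, 8130, p2, p3), (25, 24, 2, 9680, hr, hr), (25, 24, 2, 9680, law, k2), (25, 24, 2, 9680, p2, p3), (34, 40, 5, 6220, fin, p2), (34, 40, 5, 6220, rd, k2), (35, 24, 5, 3090, hr, hr), (35, 24, 5, 3090, law, k2), (35, 24, 5, 3090, p2, p3), (36, 40, 6, 3770, fin, p2), (36, 40, 6, 3770, rd, k2)}
Natural join on floor: {(19, 8, 7, 3080, hr, k2, 2840, Tai), (19, 8, 7, 3080, hr, k2, 7300, Quin), (19, 8, 7, 3080, k2, law, 2840, Tai), (19, 8, 7, 3080, k2, law, 7300, Quin), (19, 8, 7, 3080, p3, x2, 2840, Tai), (19, 8, 7, 3080, p3, x2, 7300, Quin), (2, 24, 9, 8130, hr, hr, 7730, Xia), (2, 24, 9, 8130, hr, hr, 8160, Uma), (2, 24, 9, 8130, law, k2, 7730, Xia), (2, 24, 9, 8130, law, k2, 8160, Uma), (2, 24, 9, 8130, p2, p3, 7730, Xia), (2, 24, 9, 8130, p2, p3, 8160, Uma), (34, 40, 5, 6220, fin, p2, 3910, Vic), (34, 40, 5, 6220, fin, p2, 8790, Hal), (34, 40, 5, 6220, rd, k2, 3910, Vic), (34, 40, 5, 6220, rd, k2, 8790, Hal), (35, 24, 5, 3090, hr, hr, 3910, Vic), (35, 24, 5, 3090, hr, hr, 8790, Hal), (35, 24, 5, 3090, law, k2, 3910, Vic), (35, 24, 5, 3090, law, k2, 8790, Hal), (35, 24, 5, 3090, p2, p3, 3910, Vic), (35, 24, 5, 3090, p2, p3, 8790, Hal)}
π_{dept, mgr} gives {(fin, 40), (hr, 24), (hr, 8), (k2, 8), (law, 24), (p2, 24), (p3, 8), (rd, 40)} (14 duplicate(s) eliminated).
Filtering on dept != law leaves {(fin, 40), (hr, 24), (hr, 8), (k2, 8), (p2, 24), (p3, 8), (rd, 40)}.

{(fin, 40), (hr, 24), (hr, 8), (k2, 8), (p2, 24), (p3, 8), (rd, 40)}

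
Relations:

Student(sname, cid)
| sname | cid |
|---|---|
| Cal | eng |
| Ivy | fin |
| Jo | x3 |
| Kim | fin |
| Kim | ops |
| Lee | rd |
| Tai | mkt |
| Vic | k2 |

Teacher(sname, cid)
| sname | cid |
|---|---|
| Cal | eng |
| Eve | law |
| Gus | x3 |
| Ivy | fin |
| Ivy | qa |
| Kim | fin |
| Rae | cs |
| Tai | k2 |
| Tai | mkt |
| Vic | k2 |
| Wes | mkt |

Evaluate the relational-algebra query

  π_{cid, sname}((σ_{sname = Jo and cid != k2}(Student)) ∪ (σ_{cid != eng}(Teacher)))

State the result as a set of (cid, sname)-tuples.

{(cs, Rae), (fin, Ivy), (fin, Kim), (k2, Tai), (k2, Vic), (law, Eve), (mkt, Tai), (mkt, Wes), (qa, Ivy), (x3, Gus), (x3, Jo)}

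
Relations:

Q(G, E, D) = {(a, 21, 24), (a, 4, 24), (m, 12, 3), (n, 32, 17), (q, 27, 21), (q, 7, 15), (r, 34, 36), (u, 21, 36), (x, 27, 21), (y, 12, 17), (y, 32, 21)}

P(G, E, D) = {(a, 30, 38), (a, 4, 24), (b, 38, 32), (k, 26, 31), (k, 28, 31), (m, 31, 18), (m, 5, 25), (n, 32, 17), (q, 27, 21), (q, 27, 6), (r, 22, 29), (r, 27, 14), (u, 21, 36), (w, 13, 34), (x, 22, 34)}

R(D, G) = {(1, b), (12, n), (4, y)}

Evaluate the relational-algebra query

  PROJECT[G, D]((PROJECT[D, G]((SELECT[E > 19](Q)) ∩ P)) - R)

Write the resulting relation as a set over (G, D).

Selection E > 19: {(a, 21, 24), (n, 32, 17), (q, 27, 21), (r, 34, 36), (u, 21, 36), (x, 27, 21), (y, 32, 21)}
Intersection: {(a, 21, 24), (n, 32, 17), (q, 27, 21), (r, 34, 36), (u, 21, 36), (x, 27, 21), (y, 32, 21)} with {(a, 30, 38), (a, 4, 24), (b, 38, 32), (k, 26, 31), (k, 28, 31), (m, 31, 18), (m, 5, 25), (n, 32, 17), (q, 27, 21), (q, 27, 6), (r, 22, 29), (r, 27, 14), (u, 21, 36), (w, 13, 34), (x, 22, 34)} → {(n, 32, 17), (q, 27, 21), (u, 21, 36)}
π_{D, G} gives {(17, n), (21, q), (36, u)}.
Difference: {(17, n), (21, q), (36, u)} with {(1, b), (12, n), (4, y)} → {(17, n), (21, q), (36, u)}
π_{G, D} gives {(n, 17), (q, 21), (u, 36)}.

{(n, 17), (q, 21), (u, 36)}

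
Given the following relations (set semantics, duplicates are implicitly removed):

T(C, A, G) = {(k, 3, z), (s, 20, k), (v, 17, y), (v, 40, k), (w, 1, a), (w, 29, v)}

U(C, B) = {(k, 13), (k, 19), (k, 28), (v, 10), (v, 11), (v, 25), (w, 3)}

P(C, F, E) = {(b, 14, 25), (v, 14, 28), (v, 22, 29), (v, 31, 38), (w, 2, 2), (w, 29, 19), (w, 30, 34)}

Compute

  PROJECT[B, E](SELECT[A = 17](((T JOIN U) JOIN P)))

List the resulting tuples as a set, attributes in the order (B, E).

{(10, 28), (10, 29), (10, 38), (11, 28), (11, 29), (11, 38), (25, 28), (25, 29), (25, 38)}

T ⋈ U (natural join on C): {(k, 3, z, 13), (k, 3, z, 19), (k, 3, z, 28), (v, 17, y, 10), (v, 17, y, 11), (v, 17, y, 25), (v, 40, k, 10), (v, 40, k, 11), (v, 40, k, 25), (w, 1, a, 3), (w, 29, v, 3)}
(T JOIN U) ⋈ P (natural join on C): {(v, 17, y, 10, 14, 28), (v, 17, y, 10, 22, 29), (v, 17, y, 10, 31, 38), (v, 17, y, 11, 14, 28), (v, 17, y, 11, 22, 29), (v, 17, y, 11, 31, 38), (v, 17, y, 25, 14, 28), (v, 17, y, 25, 22, 29), (v, 17, y, 25, 31, 38), (v, 40, k, 10, 14, 28), (v, 40, k, 10, 22, 29), (v, 40, k, 10, 31, 38), (v, 40, k, 11, 14, 28), (v, 40, k, 11, 22, 29), (v, 40, k, 11, 31, 38), (v, 40, k, 25, 14, 28), (v, 40, k, 25, 22, 29), (v, 40, k, 25, 31, 38), (w, 1, a, 3, 2, 2), (w, 1, a, 3, 29, 19), (w, 1, a, 3, 30, 34), (w, 29, v, 3, 2, 2), (w, 29, v, 3, 29, 19), (w, 29, v, 3, 30, 34)}
σ[A = 17]: keep tuples satisfying A = 17 → {(v, 17, y, 10, 14, 28), (v, 17, y, 10, 22, 29), (v, 17, y, 10, 31, 38), (v, 17, y, 11, 14, 28), (v, 17, y, 11, 22, 29), (v, 17, y, 11, 31, 38), (v, 17, y, 25, 14, 28), (v, 17, y, 25, 22, 29), (v, 17, y, 25, 31, 38)}
π[B, E]: project onto (B, E) → {(10, 28), (10, 29), (10, 38), (11, 28), (11, 29), (11, 38), (25, 28), (25, 29), (25, 38)}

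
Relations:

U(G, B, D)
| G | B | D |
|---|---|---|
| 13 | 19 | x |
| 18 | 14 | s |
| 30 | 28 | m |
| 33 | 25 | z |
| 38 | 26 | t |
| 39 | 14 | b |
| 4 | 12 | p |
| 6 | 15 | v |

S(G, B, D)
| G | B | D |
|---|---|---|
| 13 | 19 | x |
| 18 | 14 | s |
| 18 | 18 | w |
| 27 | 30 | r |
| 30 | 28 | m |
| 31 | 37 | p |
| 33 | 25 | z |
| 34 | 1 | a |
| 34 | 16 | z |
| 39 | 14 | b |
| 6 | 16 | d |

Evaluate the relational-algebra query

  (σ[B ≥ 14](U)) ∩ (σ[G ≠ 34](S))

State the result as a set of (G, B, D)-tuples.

σ[B ≥ 14]: keep tuples satisfying B ≥ 14 → {(13, 19, x), (18, 14, s), (30, 28, m), (33, 25, z), (38, 26, t), (39, 14, b), (6, 15, v)}
σ[G ≠ 34]: keep tuples satisfying G ≠ 34 → {(13, 19, x), (18, 14, s), (18, 18, w), (27, 30, r), (30, 28, m), (31, 37, p), (33, 25, z), (39, 14, b), (6, 16, d)}
Set intersection of the two operands is {(13, 19, x), (18, 14, s), (30, 28, m), (33, 25, z), (39, 14, b)}.

{(13, 19, x), (18, 14, s), (30, 28, m), (33, 25, z), (39, 14, b)}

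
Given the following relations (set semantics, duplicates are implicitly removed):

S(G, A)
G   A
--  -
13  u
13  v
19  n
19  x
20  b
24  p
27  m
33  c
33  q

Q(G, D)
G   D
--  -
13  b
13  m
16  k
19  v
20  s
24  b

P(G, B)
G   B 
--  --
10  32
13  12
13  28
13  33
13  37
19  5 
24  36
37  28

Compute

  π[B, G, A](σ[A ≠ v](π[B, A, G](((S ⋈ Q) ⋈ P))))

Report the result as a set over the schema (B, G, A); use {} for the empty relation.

Joining S and Q on G yields {(13, u, b), (13, u, m), (13, v, b), (13, v, m), (19, n, v), (19, x, v), (20, b, s), (24, p, b)}.
Joining (S ⋈ Q) and P on G yields {(13, u, b, 12), (13, u, b, 28), (13, u, b, 33), (13, u, b, 37), (13, u, m, 12), (13, u, m, 28), (13, u, m, 33), (13, u, m, 37), (13, v, b, 12), (13, v, b, 28), (13, v, b, 33), (13, v, b, 37), (13, v, m, 12), (13, v, m, 28), (13, v, m, 33), (13, v, m, 37), (19, n, v, 5), (19, x, v, 5), (24, p, b, 36)}.
Keep only column(s) B, A, G (8 duplicate(s) eliminated): {(12, u, 13), (12, v, 13), (28, u, 13), (28, v, 13), (33, u, 13), (33, v, 13), (36, p, 24), (37, u, 13), (37, v, 13), (5, n, 19), (5, x, 19)}
Selection A ≠ v: {(12, u, 13), (28, u, 13), (33, u, 13), (36, p, 24), (37, u, 13), (5, n, 19), (5, x, 19)}
Keep only column(s) B, G, A: {(12, 13, u), (28, 13, u), (33, 13, u), (36, 24, p), (37, 13, u), (5, 19, n), (5, 19, x)}

{(12, 13, u), (28, 13, u), (33, 13, u), (36, 24, p), (37, 13, u), (5, 19, n), (5, 19, x)}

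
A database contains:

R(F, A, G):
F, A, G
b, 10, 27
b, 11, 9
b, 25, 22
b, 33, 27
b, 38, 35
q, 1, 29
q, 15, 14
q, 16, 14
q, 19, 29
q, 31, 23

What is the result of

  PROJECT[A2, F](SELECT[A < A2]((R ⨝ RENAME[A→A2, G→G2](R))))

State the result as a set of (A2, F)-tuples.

ρ[A→A2, G→G2]: schema becomes (F, A2, G2); tuples unchanged.
R ⋈ RENAME[A→A2, G→G2](R) (natural join on F): {(b, 10, 27, 10, 27), (b, 10, 27, 11, 9), (b, 10, 27, 25, 22), (b, 10, 27, 33, 27), (b, 10, 27, 38, 35), (b, 11, 9, 10, 27), (b, 11, 9, 11, 9), (b, 11, 9, 25, 22), (b, 11, 9, 33, 27), (b, 11, 9, 38, 35), (b, 25, 22, 10, 27), (b, 25, 22, 11, 9), (b, 25, 22, 25, 22), (b, 25, 22, 33, 27), (b, 25, 22, 38, 35), (b, 33, 27, 10, 27), (b, 33, 27, 11, 9), (b, 33, 27, 25, 22), (b, 33, 27, 33, 27), (b, 33, 27, 38, 35), (b, 38, 35, 10, 27), (b, 38, 35, 11, 9), (b, 38, 35, 25, 22), (b, 38, 35, 33, 27), (b, 38, 35, 38, 35), (q, 1, 29, 1, 29), (q, 1, 29, 15, 14), (q, 1, 29, 16, 14), (q, 1, 29, 19, 29), (q, 1, 29, 31, 23), (q, 15, 14, 1, 29), (q, 15, 14, 15, 14), (q, 15, 14, 16, 14), (q, 15, 14, 19, 29), (q, 15, 14, 31, 23), (q, 16, 14, 1, 29), (q, 16, 14, 15, 14), (q, 16, 14, 16, 14), (q, 16, 14, 19, 29), (q, 16, 14, 31, 23), (q, 19, 29, 1, 29), (q, 19, 29, 15, 14), (q, 19, 29, 16, 14), (q, 19, 29, 19, 29), (q, 19, 29, 31, 23), (q, 31, 23, 1, 29), (q, 31, 23, 15, 14), (q, 31, 23, 16, 14), (q, 31, 23, 19, 29), (q, 31, 23, 31, 23)}
Apply σ_{A < A2}; surviving tuples: {(b, 10, 27, 11, 9), (b, 10, 27, 25, 22), (b, 10, 27, 33, 27), (b, 10, 27, 38, 35), (b, 11, 9, 25, 22), (b, 11, 9, 33, 27), (b, 11, 9, 38, 35), (b, 25, 22, 33, 27), (b, 25, 22, 38, 35), (b, 33, 27, 38, 35), (q, 1, 29, 15, 14), (q, 1, 29, 16, 14), (q, 1, 29, 19, 29), (q, 1, 29, 31, 23), (q, 15, 14, 16, 14), (q, 15, 14, 19, 29), (q, 15, 14, 31, 23), (q, 16, 14, 19, 29), (q, 16, 14, 31, 23), (q, 19, 29, 31, 23)}
Projecting to A2, F (12 duplicate(s) eliminated): {(11, b), (15, q), (16, q), (19, q), (25, b), (31, q), (33, b), (38, b)}

{(11, b), (15, q), (16, q), (19, q), (25, b), (31, q), (33, b), (38, b)}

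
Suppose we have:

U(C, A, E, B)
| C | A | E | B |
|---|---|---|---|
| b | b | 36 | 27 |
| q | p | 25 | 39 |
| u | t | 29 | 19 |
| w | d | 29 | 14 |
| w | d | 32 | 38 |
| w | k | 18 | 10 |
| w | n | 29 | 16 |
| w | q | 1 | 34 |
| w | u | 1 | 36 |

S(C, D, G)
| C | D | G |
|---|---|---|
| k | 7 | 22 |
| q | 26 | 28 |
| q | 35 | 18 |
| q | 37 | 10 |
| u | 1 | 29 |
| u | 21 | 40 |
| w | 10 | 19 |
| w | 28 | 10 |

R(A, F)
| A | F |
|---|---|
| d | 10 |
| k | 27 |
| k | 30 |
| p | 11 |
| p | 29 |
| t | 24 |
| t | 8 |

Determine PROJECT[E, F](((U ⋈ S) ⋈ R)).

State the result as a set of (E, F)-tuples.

{(18, 27), (18, 30), (25, 11), (25, 29), (29, 10), (29, 24), (29, 8), (32, 10)}

Joining U and S on C yields {(q, p, 25, 39, 26, 28), (q, p, 25, 39, 35, 18), (q, p, 25, 39, 37, 10), (u, t, 29, 19, 1, 29), (u, t, 29, 19, 21, 40), (w, d, 29, 14, 10, 19), (w, d, 29, 14, 28, 10), (w, d, 32, 38, 10, 19), (w, d, 32, 38, 28, 10), (w, k, 18, 10, 10, 19), (w, k, 18, 10, 28, 10), (w, n, 29, 16, 10, 19), (w, n, 29, 16, 28, 10), (w, q, 1, 34, 10, 19), (w, q, 1, 34, 28, 10), (w, u, 1, 36, 10, 19), (w, u, 1, 36, 28, 10)}.
Joining (U ⋈ S) and R on A yields {(q, p, 25, 39, 26, 28, 11), (q, p, 25, 39, 26, 28, 29), (q, p, 25, 39, 35, 18, 11), (q, p, 25, 39, 35, 18, 29), (q, p, 25, 39, 37, 10, 11), (q, p, 25, 39, 37, 10, 29), (u, t, 29, 19, 1, 29, 24), (u, t, 29, 19, 1, 29, 8), (u, t, 29, 19, 21, 40, 24), (u, t, 29, 19, 21, 40, 8), (w, d, 29, 14, 10, 19, 10), (w, d, 29, 14, 28, 10, 10), (w, d, 32, 38, 10, 19, 10), (w, d, 32, 38, 28, 10, 10), (w, k, 18, 10, 10, 19, 27), (w, k, 18, 10, 10, 19, 30), (w, k, 18, 10, 28, 10, 27), (w, k, 18, 10, 28, 10, 30)}.
π[E, F]: project onto (E, F) (10 duplicate(s) eliminated) → {(18, 27), (18, 30), (25, 11), (25, 29), (29, 10), (29, 24), (29, 8), (32, 10)}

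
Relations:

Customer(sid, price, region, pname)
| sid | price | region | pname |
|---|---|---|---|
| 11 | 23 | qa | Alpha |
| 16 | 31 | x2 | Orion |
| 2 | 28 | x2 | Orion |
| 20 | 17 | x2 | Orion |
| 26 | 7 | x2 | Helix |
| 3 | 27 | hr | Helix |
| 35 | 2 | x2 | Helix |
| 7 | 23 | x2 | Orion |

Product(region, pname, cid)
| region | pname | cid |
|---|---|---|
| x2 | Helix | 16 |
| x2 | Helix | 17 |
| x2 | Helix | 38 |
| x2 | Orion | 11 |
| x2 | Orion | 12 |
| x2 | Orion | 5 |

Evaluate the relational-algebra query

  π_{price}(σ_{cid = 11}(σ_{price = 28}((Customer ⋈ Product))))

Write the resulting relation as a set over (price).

Natural join on region, pname: {(16, 31, x2, Orion, 11), (16, 31, x2, Orion, 12), (16, 31, x2, Orion, 5), (2, 28, x2, Orion, 11), (2, 28, x2, Orion, 12), (2, 28, x2, Orion, 5), (20, 17, x2, Orion, 11), (20, 17, x2, Orion, 12), (20, 17, x2, Orion, 5), (26, 7, x2, Helix, 16), (26, 7, x2, Helix, 17), (26, 7, x2, Helix, 38), (35, 2, x2, Helix, 16), (35, 2, x2, Helix, 17), (35, 2, x2, Helix, 38), (7, 23, x2, Orion, 11), (7, 23, x2, Orion, 12), (7, 23, x2, Orion, 5)}
Filtering on price = 28 leaves {(2, 28, x2, Orion, 11), (2, 28, x2, Orion, 12), (2, 28, x2, Orion, 5)}.
Filtering on cid = 11 leaves {(2, 28, x2, Orion, 11)}.
Projecting to price: {28}

{28}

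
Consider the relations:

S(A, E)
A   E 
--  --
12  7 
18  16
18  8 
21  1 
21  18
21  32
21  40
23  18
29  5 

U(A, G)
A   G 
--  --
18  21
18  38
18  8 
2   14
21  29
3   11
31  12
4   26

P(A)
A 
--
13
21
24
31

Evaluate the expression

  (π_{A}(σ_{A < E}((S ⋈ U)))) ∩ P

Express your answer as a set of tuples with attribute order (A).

{21}

S ⋈ U (natural join on A): {(18, 16, 21), (18, 16, 38), (18, 16, 8), (18, 8, 21), (18, 8, 38), (18, 8, 8), (21, 1, 29), (21, 18, 29), (21, 32, 29), (21, 40, 29)}
Filtering on A < E leaves {(21, 32, 29), (21, 40, 29)}.
π[A]: project onto (A) (1 duplicate(s) eliminated) → {21}
Intersection: {21} with {13, 21, 24, 31} → {21}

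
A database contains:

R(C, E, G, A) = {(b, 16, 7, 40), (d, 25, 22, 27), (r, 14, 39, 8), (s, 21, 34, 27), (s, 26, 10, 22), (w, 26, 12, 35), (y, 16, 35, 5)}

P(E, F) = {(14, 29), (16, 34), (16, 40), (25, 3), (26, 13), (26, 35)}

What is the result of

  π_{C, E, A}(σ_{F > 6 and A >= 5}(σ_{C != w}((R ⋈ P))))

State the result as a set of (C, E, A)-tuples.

{(b, 16, 40), (r, 14, 8), (s, 26, 22), (y, 16, 5)}

Natural join on E: {(b, 16, 7, 40, 34), (b, 16, 7, 40, 40), (d, 25, 22, 27, 3), (r, 14, 39, 8, 29), (s, 26, 10, 22, 13), (s, 26, 10, 22, 35), (w, 26, 12, 35, 13), (w, 26, 12, 35, 35), (y, 16, 35, 5, 34), (y, 16, 35, 5, 40)}
Filtering on C != w leaves {(b, 16, 7, 40, 34), (b, 16, 7, 40, 40), (d, 25, 22, 27, 3), (r, 14, 39, 8, 29), (s, 26, 10, 22, 13), (s, 26, 10, 22, 35), (y, 16, 35, 5, 34), (y, 16, 35, 5, 40)}.
Filtering on F > 6 and A >= 5 leaves {(b, 16, 7, 40, 34), (b, 16, 7, 40, 40), (r, 14, 39, 8, 29), (s, 26, 10, 22, 13), (s, 26, 10, 22, 35), (y, 16, 35, 5, 34), (y, 16, 35, 5, 40)}.
π[C, E, A]: project onto (C, E, A) (3 duplicate(s) eliminated) → {(b, 16, 40), (r, 14, 8), (s, 26, 22), (y, 16, 5)}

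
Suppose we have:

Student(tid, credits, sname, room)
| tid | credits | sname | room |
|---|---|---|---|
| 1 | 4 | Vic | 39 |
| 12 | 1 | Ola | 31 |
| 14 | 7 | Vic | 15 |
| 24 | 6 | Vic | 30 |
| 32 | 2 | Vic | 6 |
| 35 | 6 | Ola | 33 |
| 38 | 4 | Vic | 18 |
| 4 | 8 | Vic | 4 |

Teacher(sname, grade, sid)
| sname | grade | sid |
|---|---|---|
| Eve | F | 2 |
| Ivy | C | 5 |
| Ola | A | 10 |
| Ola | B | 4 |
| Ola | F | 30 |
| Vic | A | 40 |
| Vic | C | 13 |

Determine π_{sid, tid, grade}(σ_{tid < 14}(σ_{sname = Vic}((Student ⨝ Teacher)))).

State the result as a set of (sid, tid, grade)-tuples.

Natural join on sname: {(1, 4, Vic, 39, A, 40), (1, 4, Vic, 39, C, 13), (12, 1, Ola, 31, A, 10), (12, 1, Ola, 31, B, 4), (12, 1, Ola, 31, F, 30), (14, 7, Vic, 15, A, 40), (14, 7, Vic, 15, C, 13), (24, 6, Vic, 30, A, 40), (24, 6, Vic, 30, C, 13), (32, 2, Vic, 6, A, 40), (32, 2, Vic, 6, C, 13), (35, 6, Ola, 33, A, 10), (35, 6, Ola, 33, B, 4), (35, 6, Ola, 33, F, 30), (38, 4, Vic, 18, A, 40), (38, 4, Vic, 18, C, 13), (4, 8, Vic, 4, A, 40), (4, 8, Vic, 4, C, 13)}
Selection sname = Vic: {(1, 4, Vic, 39, A, 40), (1, 4, Vic, 39, C, 13), (14, 7, Vic, 15, A, 40), (14, 7, Vic, 15, C, 13), (24, 6, Vic, 30, A, 40), (24, 6, Vic, 30, C, 13), (32, 2, Vic, 6, A, 40), (32, 2, Vic, 6, C, 13), (38, 4, Vic, 18, A, 40), (38, 4, Vic, 18, C, 13), (4, 8, Vic, 4, A, 40), (4, 8, Vic, 4, C, 13)}
Selection tid < 14: {(1, 4, Vic, 39, A, 40), (1, 4, Vic, 39, C, 13), (4, 8, Vic, 4, A, 40), (4, 8, Vic, 4, C, 13)}
π[sid, tid, grade]: project onto (sid, tid, grade) → {(13, 1, C), (13, 4, C), (40, 1, A), (40, 4, A)}

{(13, 1, C), (13, 4, C), (40, 1, A), (40, 4, A)}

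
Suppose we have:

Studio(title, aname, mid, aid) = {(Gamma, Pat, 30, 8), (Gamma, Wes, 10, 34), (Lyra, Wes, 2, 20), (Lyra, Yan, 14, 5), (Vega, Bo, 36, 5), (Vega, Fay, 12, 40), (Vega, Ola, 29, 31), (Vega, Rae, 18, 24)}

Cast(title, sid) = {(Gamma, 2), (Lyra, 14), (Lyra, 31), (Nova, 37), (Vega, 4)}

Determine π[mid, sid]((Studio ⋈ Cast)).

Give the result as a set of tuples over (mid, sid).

{(10, 2), (12, 4), (14, 14), (14, 31), (18, 4), (2, 14), (2, 31), (29, 4), (30, 2), (36, 4)}

Joining Studio and Cast on title yields {(Gamma, Pat, 30, 8, 2), (Gamma, Wes, 10, 34, 2), (Lyra, Wes, 2, 20, 14), (Lyra, Wes, 2, 20, 31), (Lyra, Yan, 14, 5, 14), (Lyra, Yan, 14, 5, 31), (Vega, Bo, 36, 5, 4), (Vega, Fay, 12, 40, 4), (Vega, Ola, 29, 31, 4), (Vega, Rae, 18, 24, 4)}.
Keep only column(s) mid, sid: {(10, 2), (12, 4), (14, 14), (14, 31), (18, 4), (2, 14), (2, 31), (29, 4), (30, 2), (36, 4)}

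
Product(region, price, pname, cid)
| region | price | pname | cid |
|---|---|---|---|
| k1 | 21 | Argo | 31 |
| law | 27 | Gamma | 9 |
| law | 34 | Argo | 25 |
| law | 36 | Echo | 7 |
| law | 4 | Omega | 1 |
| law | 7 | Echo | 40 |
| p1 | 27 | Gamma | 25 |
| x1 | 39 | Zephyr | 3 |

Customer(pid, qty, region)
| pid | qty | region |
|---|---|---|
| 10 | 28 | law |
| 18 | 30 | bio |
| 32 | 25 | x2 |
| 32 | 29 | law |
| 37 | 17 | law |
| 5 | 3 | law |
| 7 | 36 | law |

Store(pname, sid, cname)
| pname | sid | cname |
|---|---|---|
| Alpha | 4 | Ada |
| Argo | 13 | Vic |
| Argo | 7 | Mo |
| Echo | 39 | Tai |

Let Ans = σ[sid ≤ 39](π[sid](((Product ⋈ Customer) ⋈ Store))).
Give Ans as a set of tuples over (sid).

{13, 39, 7}

Natural join on region: {(law, 27, Gamma, 9, 10, 28), (law, 27, Gamma, 9, 32, 29), (law, 27, Gamma, 9, 37, 17), (law, 27, Gamma, 9, 5, 3), (law, 27, Gamma, 9, 7, 36), (law, 34, Argo, 25, 10, 28), (law, 34, Argo, 25, 32, 29), (law, 34, Argo, 25, 37, 17), (law, 34, Argo, 25, 5, 3), (law, 34, Argo, 25, 7, 36), (law, 36, Echo, 7, 10, 28), (law, 36, Echo, 7, 32, 29), (law, 36, Echo, 7, 37, 17), (law, 36, Echo, 7, 5, 3), (law, 36, Echo, 7, 7, 36), (law, 4, Omega, 1, 10, 28), (law, 4, Omega, 1, 32, 29), (law, 4, Omega, 1, 37, 17), (law, 4, Omega, 1, 5, 3), (law, 4, Omega, 1, 7, 36), (law, 7, Echo, 40, 10, 28), (law, 7, Echo, 40, 32, 29), (law, 7, Echo, 40, 37, 17), (law, 7, Echo, 40, 5, 3), (law, 7, Echo, 40, 7, 36)}
Natural join on pname: {(law, 34, Argo, 25, 10, 28, 13, Vic), (law, 34, Argo, 25, 10, 28, 7, Mo), (law, 34, Argo, 25, 32, 29, 13, Vic), (law, 34, Argo, 25, 32, 29, 7, Mo), (law, 34, Argo, 25, 37, 17, 13, Vic), (law, 34, Argo, 25, 37, 17, 7, Mo), (law, 34, Argo, 25, 5, 3, 13, Vic), (law, 34, Argo, 25, 5, 3, 7, Mo), (law, 34, Argo, 25, 7, 36, 13, Vic), (law, 34, Argo, 25, 7, 36, 7, Mo), (law, 36, Echo, 7, 10, 28, 39, Tai), (law, 36, Echo, 7, 32, 29, 39, Tai), (law, 36, Echo, 7, 37, 17, 39, Tai), (law, 36, Echo, 7, 5, 3, 39, Tai), (law, 36, Echo, 7, 7, 36, 39, Tai), (law, 7, Echo, 40, 10, 28, 39, Tai), (law, 7, Echo, 40, 32, 29, 39, Tai), (law, 7, Echo, 40, 37, 17, 39, Tai), (law, 7, Echo, 40, 5, 3, 39, Tai), (law, 7, Echo, 40, 7, 36, 39, Tai)}
Keep only column(s) sid (17 duplicate(s) eliminated): {13, 39, 7}
Apply σ_{sid ≤ 39}; surviving tuples: {13, 39, 7}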